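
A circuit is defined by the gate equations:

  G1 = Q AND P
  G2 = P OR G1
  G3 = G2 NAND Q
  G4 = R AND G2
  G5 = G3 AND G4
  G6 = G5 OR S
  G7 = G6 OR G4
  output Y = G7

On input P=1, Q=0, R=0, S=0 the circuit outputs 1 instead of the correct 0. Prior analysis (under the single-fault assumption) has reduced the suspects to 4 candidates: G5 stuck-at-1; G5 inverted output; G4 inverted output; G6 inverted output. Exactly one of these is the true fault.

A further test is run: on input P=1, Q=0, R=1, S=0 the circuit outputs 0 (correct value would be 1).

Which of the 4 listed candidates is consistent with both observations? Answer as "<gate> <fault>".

G4 inverted output

Evaluate each candidate on input P=1, Q=0, R=1, S=0:
  G5 stuck-at-1: G1=0, G2=1, G3=1, G4=1, G5=1 [stuck-at-1], G6=1, G7=1 → 1 — eliminated
  G5 inverted output: G1=0, G2=1, G3=1, G4=1, G5=0 [inverted output], G6=0, G7=1 → 1 — eliminated
  G4 inverted output: G1=0, G2=1, G3=1, G4=0 [inverted output], G5=0, G6=0, G7=0 → 0 — matches
  G6 inverted output: G1=0, G2=1, G3=1, G4=1, G5=1, G6=0 [inverted output], G7=1 → 1 — eliminated
Only G4 inverted output reproduces the observed 0.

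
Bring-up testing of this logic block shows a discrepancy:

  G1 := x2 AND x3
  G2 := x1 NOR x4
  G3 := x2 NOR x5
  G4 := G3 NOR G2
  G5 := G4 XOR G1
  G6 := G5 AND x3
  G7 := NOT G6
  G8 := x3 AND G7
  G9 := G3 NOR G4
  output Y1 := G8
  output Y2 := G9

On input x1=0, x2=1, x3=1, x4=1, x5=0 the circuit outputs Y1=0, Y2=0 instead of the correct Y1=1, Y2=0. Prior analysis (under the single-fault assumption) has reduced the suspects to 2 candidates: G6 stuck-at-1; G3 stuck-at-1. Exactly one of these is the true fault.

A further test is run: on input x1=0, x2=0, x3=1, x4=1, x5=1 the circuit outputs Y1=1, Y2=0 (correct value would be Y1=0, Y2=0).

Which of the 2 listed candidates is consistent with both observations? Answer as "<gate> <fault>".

G3 stuck-at-1

Evaluate each candidate on input x1=0, x2=0, x3=1, x4=1, x5=1:
  G6 stuck-at-1: G1=0, G2=0, G3=0, G4=1, G5=1, G6=1 [stuck-at-1], G7=0, G8=0, G9=0 → Y1=0, Y2=0 — eliminated
  G3 stuck-at-1: G1=0, G2=0, G3=1 [stuck-at-1], G4=0, G5=0, G6=0, G7=1, G8=1, G9=0 → Y1=1, Y2=0 — matches
Only G3 stuck-at-1 reproduces the observed Y1=1, Y2=0.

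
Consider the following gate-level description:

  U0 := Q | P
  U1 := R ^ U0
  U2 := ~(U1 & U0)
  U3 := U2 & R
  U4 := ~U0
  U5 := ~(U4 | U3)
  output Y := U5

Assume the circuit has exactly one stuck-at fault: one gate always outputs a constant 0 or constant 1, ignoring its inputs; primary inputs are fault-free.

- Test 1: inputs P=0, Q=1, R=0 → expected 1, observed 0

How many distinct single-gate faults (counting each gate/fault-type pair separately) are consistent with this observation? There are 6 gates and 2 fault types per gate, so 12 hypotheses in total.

Fault-free: U0=1, U1=1, U2=0, U3=0, U4=0, U5=1 → 1. Observed 0.
  U0 stuck-at-0: output 0 ✓
  U0 stuck-at-1: output 1 ✗
  U1 stuck-at-0: output 1 ✗
  U1 stuck-at-1: output 1 ✗
  U2 stuck-at-0: output 1 ✗
  U2 stuck-at-1: output 1 ✗
  U3 stuck-at-0: output 1 ✗
  U3 stuck-at-1: output 0 ✓
  U4 stuck-at-0: output 1 ✗
  U4 stuck-at-1: output 0 ✓
  U5 stuck-at-0: output 0 ✓
  U5 stuck-at-1: output 1 ✗
Consistent faults: {U0 stuck-at-0, U3 stuck-at-1, U4 stuck-at-1, U5 stuck-at-0} — 4 in all.

4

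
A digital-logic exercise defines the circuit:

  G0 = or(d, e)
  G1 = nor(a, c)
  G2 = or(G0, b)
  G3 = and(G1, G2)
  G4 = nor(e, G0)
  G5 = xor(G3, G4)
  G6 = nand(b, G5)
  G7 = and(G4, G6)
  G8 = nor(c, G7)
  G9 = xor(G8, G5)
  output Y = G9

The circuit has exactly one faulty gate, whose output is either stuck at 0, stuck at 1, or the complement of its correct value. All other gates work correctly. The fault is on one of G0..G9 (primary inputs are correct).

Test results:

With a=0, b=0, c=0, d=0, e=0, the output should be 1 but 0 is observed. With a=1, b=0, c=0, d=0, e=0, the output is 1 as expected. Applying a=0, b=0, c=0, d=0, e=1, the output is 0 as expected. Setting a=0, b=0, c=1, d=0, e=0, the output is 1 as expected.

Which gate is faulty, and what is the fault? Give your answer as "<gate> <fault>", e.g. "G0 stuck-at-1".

G2 stuck-at-1

Fault-free values for test 1 (a=0, b=0, c=0, d=0, e=0): G0=0, G1=1, G2=0, G3=0, G4=1, G5=1, G6=1, G7=1, G8=0, G9=1, giving Y=1. Observed 0.
Test 1: faults giving observed 0 are {G0 stuck-at-1, G0 inverted output, G2 stuck-at-1, G2 inverted output, G3 stuck-at-1, G3 inverted output, G5 stuck-at-0, G5 inverted output, G6 stuck-at-0, G6 inverted output, G7 stuck-at-0, G7 inverted output, G8 stuck-at-1, G8 inverted output, G9 stuck-at-0, G9 inverted output}.
Test 2 (a=1, b=0, c=0, d=0, e=0): fault-free G0=0, G1=0, G2=0, G3=0, G4=1, G5=1, G6=1, G7=1, G8=0, G9=1 → 1; observed 1. Eliminates G3 stuck-at-1, G3 inverted output, G5 stuck-at-0, G5 inverted output, G6 stuck-at-0, G6 inverted output, G7 stuck-at-0, G7 inverted output, G8 stuck-at-1, G8 inverted output, G9 stuck-at-0, G9 inverted output.
Test 3 (a=0, b=0, c=0, d=0, e=1): fault-free G0=1, G1=1, G2=1, G3=1, G4=0, G5=1, G6=1, G7=0, G8=1, G9=0 → 0; observed 0. Eliminates G0 inverted output, G2 inverted output.
Test 4 (a=0, b=0, c=1, d=0, e=0): fault-free G0=0, G1=0, G2=0, G3=0, G4=1, G5=1, G6=1, G7=1, G8=0, G9=1 → 1; observed 1. Eliminates G0 stuck-at-1.
Only G2 stuck-at-1 is consistent with every test.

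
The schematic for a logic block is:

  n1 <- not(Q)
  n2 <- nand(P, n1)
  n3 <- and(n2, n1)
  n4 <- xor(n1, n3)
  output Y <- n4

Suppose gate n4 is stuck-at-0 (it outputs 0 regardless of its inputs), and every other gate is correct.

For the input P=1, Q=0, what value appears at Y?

Propagate with n4 forced: n1=1, n2=0, n3=0, n4=0 [stuck-at-0].
So Y = 0. (Without the fault it would be 1.)

0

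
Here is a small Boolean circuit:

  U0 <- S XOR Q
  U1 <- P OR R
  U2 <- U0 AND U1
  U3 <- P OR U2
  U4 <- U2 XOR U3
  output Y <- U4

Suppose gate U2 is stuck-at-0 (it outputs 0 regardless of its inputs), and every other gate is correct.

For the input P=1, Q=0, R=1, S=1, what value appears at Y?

Propagate with U2 forced: U0=1, U1=1, U2=0 [stuck-at-0], U3=1, U4=1.
So Y = 1. (Without the fault it would be 0.)

1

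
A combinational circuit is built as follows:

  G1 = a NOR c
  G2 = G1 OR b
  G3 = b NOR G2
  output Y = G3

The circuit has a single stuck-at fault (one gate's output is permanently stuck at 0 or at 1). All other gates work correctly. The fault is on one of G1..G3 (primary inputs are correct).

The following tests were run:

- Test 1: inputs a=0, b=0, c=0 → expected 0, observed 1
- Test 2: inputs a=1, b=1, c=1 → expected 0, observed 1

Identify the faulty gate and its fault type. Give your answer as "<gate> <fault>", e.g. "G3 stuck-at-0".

G3 stuck-at-1

Fault-free values for test 1 (a=0, b=0, c=0): G1=1, G2=1, G3=0, giving Y=0. Observed 1.
Test 1: faults giving observed 1 are {G1 stuck-at-0, G2 stuck-at-0, G3 stuck-at-1}.
Test 2 (a=1, b=1, c=1): fault-free G1=0, G2=1, G3=0 → 0; observed 1. Eliminates G1 stuck-at-0, G2 stuck-at-0.
Only G3 stuck-at-1 is consistent with every test.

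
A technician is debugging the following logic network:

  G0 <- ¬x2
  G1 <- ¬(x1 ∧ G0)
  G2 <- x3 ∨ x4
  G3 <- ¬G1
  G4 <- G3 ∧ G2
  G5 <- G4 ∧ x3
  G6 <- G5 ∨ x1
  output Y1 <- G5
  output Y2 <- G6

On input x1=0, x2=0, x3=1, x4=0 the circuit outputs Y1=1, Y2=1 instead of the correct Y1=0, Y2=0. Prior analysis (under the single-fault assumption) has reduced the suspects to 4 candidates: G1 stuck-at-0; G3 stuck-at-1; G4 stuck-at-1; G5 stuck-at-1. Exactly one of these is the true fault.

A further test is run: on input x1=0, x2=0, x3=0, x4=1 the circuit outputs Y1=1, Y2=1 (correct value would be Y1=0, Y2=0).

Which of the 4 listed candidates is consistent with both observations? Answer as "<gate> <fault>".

G5 stuck-at-1

Evaluate each candidate on input x1=0, x2=0, x3=0, x4=1:
  G1 stuck-at-0: G0=1, G1=0 [stuck-at-0], G2=1, G3=1, G4=1, G5=0, G6=0 → Y1=0, Y2=0 — eliminated
  G3 stuck-at-1: G0=1, G1=1, G2=1, G3=1 [stuck-at-1], G4=1, G5=0, G6=0 → Y1=0, Y2=0 — eliminated
  G4 stuck-at-1: G0=1, G1=1, G2=1, G3=0, G4=1 [stuck-at-1], G5=0, G6=0 → Y1=0, Y2=0 — eliminated
  G5 stuck-at-1: G0=1, G1=1, G2=1, G3=0, G4=0, G5=1 [stuck-at-1], G6=1 → Y1=1, Y2=1 — matches
Only G5 stuck-at-1 reproduces the observed Y1=1, Y2=1.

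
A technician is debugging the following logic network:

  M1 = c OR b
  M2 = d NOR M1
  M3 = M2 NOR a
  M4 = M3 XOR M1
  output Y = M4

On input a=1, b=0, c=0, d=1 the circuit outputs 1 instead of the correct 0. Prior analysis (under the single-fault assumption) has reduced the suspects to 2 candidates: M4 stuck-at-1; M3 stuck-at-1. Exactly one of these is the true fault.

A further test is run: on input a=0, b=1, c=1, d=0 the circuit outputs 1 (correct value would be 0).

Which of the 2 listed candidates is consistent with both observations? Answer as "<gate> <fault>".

M4 stuck-at-1

Evaluate each candidate on input a=0, b=1, c=1, d=0:
  M4 stuck-at-1: M1=1, M2=0, M3=1, M4=1 [stuck-at-1] → 1 — matches
  M3 stuck-at-1: M1=1, M2=0, M3=1 [stuck-at-1], M4=0 → 0 — eliminated
Only M4 stuck-at-1 reproduces the observed 1.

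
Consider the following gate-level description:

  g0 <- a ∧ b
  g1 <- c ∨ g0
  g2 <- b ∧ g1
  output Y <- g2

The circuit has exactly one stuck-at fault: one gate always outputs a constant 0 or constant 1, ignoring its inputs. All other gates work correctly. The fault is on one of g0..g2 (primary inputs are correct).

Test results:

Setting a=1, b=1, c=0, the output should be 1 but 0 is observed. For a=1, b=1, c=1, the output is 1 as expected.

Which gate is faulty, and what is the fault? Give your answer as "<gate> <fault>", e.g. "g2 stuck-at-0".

g0 stuck-at-0

Fault-free values for test 1 (a=1, b=1, c=0): g0=1, g1=1, g2=1, giving Y=1. Observed 0.
Test 1: faults giving observed 0 are {g0 stuck-at-0, g1 stuck-at-0, g2 stuck-at-0}.
Test 2 (a=1, b=1, c=1): fault-free g0=1, g1=1, g2=1 → 1; observed 1. Eliminates g1 stuck-at-0, g2 stuck-at-0.
Only g0 stuck-at-0 is consistent with every test.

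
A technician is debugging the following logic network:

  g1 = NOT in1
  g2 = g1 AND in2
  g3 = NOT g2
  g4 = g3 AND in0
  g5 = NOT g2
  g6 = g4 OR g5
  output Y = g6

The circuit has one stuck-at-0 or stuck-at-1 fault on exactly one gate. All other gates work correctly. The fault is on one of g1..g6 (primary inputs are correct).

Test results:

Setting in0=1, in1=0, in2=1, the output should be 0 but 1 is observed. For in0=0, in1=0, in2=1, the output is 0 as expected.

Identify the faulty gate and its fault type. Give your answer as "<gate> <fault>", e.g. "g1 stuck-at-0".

Fault-free values for test 1 (in0=1, in1=0, in2=1): g1=1, g2=1, g3=0, g4=0, g5=0, g6=0, giving Y=0. Observed 1.
Test 1: faults giving observed 1 are {g1 stuck-at-0, g2 stuck-at-0, g3 stuck-at-1, g4 stuck-at-1, g5 stuck-at-1, g6 stuck-at-1}.
Test 2 (in0=0, in1=0, in2=1): fault-free g1=1, g2=1, g3=0, g4=0, g5=0, g6=0 → 0; observed 0. Eliminates g1 stuck-at-0, g2 stuck-at-0, g4 stuck-at-1, g5 stuck-at-1, g6 stuck-at-1.
Only g3 stuck-at-1 is consistent with every test.

g3 stuck-at-1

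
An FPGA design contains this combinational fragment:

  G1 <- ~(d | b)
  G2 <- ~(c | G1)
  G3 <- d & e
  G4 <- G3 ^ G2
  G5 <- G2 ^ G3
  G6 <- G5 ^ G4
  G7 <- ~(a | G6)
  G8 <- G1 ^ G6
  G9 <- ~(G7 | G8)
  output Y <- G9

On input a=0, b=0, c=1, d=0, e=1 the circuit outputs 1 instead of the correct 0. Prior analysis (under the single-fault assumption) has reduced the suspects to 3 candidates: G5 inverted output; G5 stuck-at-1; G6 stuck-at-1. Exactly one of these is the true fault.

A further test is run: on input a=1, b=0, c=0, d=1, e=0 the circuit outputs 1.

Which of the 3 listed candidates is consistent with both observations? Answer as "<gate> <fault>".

Evaluate each candidate on input a=1, b=0, c=0, d=1, e=0:
  G5 inverted output: G1=0, G2=1, G3=0, G4=1, G5=0 [inverted output], G6=1, G7=0, G8=1, G9=0 → 0 — eliminated
  G5 stuck-at-1: G1=0, G2=1, G3=0, G4=1, G5=1 [stuck-at-1], G6=0, G7=0, G8=0, G9=1 → 1 — matches
  G6 stuck-at-1: G1=0, G2=1, G3=0, G4=1, G5=1, G6=1 [stuck-at-1], G7=0, G8=1, G9=0 → 0 — eliminated
Only G5 stuck-at-1 reproduces the observed 1.

G5 stuck-at-1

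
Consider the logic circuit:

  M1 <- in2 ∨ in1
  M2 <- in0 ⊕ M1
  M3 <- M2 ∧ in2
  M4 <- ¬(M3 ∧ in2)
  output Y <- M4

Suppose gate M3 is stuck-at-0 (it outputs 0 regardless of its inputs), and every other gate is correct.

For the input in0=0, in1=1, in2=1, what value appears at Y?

Propagate with M3 forced: M1=1, M2=1, M3=0 [stuck-at-0], M4=1.
So Y = 1. (Without the fault it would be 0.)

1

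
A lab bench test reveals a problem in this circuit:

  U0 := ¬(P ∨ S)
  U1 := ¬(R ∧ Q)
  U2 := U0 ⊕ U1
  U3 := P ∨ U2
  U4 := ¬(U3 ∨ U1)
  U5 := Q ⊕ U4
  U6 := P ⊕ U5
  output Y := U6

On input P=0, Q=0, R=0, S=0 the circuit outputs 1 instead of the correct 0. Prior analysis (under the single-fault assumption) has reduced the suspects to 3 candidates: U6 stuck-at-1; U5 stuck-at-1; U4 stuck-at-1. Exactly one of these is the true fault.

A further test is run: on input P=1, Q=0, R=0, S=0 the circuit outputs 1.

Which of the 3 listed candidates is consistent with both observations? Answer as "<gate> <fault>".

U6 stuck-at-1

Evaluate each candidate on input P=1, Q=0, R=0, S=0:
  U6 stuck-at-1: U0=0, U1=1, U2=1, U3=1, U4=0, U5=0, U6=1 [stuck-at-1] → 1 — matches
  U5 stuck-at-1: U0=0, U1=1, U2=1, U3=1, U4=0, U5=1 [stuck-at-1], U6=0 → 0 — eliminated
  U4 stuck-at-1: U0=0, U1=1, U2=1, U3=1, U4=1 [stuck-at-1], U5=1, U6=0 → 0 — eliminated
Only U6 stuck-at-1 reproduces the observed 1.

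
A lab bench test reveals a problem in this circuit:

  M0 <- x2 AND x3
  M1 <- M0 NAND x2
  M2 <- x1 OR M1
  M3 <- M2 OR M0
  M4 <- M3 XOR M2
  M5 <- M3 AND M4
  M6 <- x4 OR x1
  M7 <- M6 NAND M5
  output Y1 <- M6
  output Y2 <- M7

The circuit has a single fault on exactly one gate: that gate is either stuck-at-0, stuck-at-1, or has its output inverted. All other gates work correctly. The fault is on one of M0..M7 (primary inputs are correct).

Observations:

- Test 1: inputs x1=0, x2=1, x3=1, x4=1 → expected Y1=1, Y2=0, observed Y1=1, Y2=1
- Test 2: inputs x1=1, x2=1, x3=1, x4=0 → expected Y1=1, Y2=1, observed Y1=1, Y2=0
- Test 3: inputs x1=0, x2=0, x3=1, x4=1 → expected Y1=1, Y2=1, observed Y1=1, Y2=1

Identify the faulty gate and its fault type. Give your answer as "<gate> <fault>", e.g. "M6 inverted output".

Fault-free values for test 1 (x1=0, x2=1, x3=1, x4=1): M0=1, M1=0, M2=0, M3=1, M4=1, M5=1, M6=1, M7=0, giving Y1=1, Y2=0. Observed Y1=1, Y2=1.
Test 1: faults giving observed Y1=1, Y2=1 are {M0 stuck-at-0, M0 inverted output, M1 stuck-at-1, M1 inverted output, M2 stuck-at-1, M2 inverted output, M3 stuck-at-0, M3 inverted output, M4 stuck-at-0, M4 inverted output, M5 stuck-at-0, M5 inverted output, M7 stuck-at-1, M7 inverted output}.
Test 2 (x1=1, x2=1, x3=1, x4=0): fault-free M0=1, M1=0, M2=1, M3=1, M4=0, M5=0, M6=1, M7=1 → Y1=1, Y2=1; observed Y1=1, Y2=0. Eliminates M0 stuck-at-0, M0 inverted output, M1 stuck-at-1, M1 inverted output, M2 stuck-at-1, M3 stuck-at-0, M3 inverted output, M4 stuck-at-0, M5 stuck-at-0, M7 stuck-at-1.
Test 3 (x1=0, x2=0, x3=1, x4=1): fault-free M0=0, M1=1, M2=1, M3=1, M4=0, M5=0, M6=1, M7=1 → Y1=1, Y2=1; observed Y1=1, Y2=1. Eliminates M4 inverted output, M5 inverted output, M7 inverted output.
Only M2 inverted output is consistent with every test.

M2 inverted output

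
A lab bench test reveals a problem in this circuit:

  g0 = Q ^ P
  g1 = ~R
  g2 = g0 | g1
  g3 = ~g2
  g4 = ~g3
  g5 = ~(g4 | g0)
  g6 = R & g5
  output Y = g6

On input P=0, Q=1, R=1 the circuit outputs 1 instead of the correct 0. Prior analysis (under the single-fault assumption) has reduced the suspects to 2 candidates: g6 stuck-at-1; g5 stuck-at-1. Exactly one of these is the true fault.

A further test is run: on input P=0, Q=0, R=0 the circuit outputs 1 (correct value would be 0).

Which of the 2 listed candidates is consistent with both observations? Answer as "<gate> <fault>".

g6 stuck-at-1

Evaluate each candidate on input P=0, Q=0, R=0:
  g6 stuck-at-1: g0=0, g1=1, g2=1, g3=0, g4=1, g5=0, g6=1 [stuck-at-1] → 1 — matches
  g5 stuck-at-1: g0=0, g1=1, g2=1, g3=0, g4=1, g5=1 [stuck-at-1], g6=0 → 0 — eliminated
Only g6 stuck-at-1 reproduces the observed 1.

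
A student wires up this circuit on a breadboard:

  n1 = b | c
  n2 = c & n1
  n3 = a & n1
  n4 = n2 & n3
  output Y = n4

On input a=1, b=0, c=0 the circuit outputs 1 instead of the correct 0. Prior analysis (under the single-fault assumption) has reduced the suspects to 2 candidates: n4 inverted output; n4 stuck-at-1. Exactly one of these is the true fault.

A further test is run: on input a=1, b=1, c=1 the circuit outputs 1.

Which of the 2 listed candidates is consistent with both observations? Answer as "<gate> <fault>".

n4 stuck-at-1

Evaluate each candidate on input a=1, b=1, c=1:
  n4 inverted output: n1=1, n2=1, n3=1, n4=0 [inverted output] → 0 — eliminated
  n4 stuck-at-1: n1=1, n2=1, n3=1, n4=1 [stuck-at-1] → 1 — matches
Only n4 stuck-at-1 reproduces the observed 1.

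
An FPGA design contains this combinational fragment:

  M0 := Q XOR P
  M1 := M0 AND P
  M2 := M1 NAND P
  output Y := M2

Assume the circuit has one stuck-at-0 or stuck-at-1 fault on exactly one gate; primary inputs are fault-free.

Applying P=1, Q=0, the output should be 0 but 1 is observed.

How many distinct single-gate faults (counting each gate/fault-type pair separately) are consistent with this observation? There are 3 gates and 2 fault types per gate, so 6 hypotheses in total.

Fault-free: M0=1, M1=1, M2=0 → 0. Observed 1.
  M0 stuck-at-0: output 1 ✓
  M0 stuck-at-1: output 0 ✗
  M1 stuck-at-0: output 1 ✓
  M1 stuck-at-1: output 0 ✗
  M2 stuck-at-0: output 0 ✗
  M2 stuck-at-1: output 1 ✓
Consistent faults: {M0 stuck-at-0, M1 stuck-at-0, M2 stuck-at-1} — 3 in all.

3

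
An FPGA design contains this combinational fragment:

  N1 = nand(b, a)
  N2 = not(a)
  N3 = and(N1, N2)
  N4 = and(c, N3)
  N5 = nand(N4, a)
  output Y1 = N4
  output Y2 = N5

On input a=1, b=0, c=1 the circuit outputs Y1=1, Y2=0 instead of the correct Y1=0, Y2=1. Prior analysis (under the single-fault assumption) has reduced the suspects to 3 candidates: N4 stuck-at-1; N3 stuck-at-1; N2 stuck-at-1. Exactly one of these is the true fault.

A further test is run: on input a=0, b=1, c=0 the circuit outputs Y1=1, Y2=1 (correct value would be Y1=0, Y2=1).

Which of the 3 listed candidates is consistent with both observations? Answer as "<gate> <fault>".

N4 stuck-at-1

Evaluate each candidate on input a=0, b=1, c=0:
  N4 stuck-at-1: N1=1, N2=1, N3=1, N4=1 [stuck-at-1], N5=1 → Y1=1, Y2=1 — matches
  N3 stuck-at-1: N1=1, N2=1, N3=1 [stuck-at-1], N4=0, N5=1 → Y1=0, Y2=1 — eliminated
  N2 stuck-at-1: N1=1, N2=1 [stuck-at-1], N3=1, N4=0, N5=1 → Y1=0, Y2=1 — eliminated
Only N4 stuck-at-1 reproduces the observed Y1=1, Y2=1.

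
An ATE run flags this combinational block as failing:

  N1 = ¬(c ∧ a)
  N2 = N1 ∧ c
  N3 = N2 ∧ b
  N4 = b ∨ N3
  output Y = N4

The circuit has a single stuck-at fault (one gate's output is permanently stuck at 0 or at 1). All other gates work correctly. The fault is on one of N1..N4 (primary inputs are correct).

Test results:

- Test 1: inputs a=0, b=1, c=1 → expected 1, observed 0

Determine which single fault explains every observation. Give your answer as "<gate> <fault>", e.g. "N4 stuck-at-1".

Fault-free values for test 1 (a=0, b=1, c=1): N1=1, N2=1, N3=1, N4=1, giving Y=1. Observed 0.
Test 1: faults giving observed 0 are {N4 stuck-at-0}.
Only N4 stuck-at-0 is consistent with every test.

N4 stuck-at-0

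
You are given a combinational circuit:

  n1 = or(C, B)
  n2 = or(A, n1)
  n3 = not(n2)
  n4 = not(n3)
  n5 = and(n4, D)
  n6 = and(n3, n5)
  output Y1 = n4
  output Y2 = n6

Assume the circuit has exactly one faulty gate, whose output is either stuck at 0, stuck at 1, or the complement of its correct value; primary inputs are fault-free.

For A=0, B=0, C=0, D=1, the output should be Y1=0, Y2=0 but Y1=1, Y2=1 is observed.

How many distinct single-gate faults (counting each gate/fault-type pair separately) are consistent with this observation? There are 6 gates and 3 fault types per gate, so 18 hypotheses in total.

Fault-free: n1=0, n2=0, n3=1, n4=0, n5=0, n6=0 → Y1=0, Y2=0. Observed Y1=1, Y2=1.
  n1: none of the 3 fault types match ✗
  n2: none of the 3 fault types match ✗
  n3: none of the 3 fault types match ✗
  n4: stuck-at-1, inverted output ✓; others ✗
  n5: none of the 3 fault types match ✗
  n6: none of the 3 fault types match ✗
Consistent faults: {n4 stuck-at-1, n4 inverted output} — 2 in all.

2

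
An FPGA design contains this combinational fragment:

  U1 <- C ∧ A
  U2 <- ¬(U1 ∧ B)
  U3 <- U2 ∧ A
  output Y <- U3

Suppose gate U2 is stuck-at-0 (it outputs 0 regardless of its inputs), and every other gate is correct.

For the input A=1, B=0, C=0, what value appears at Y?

0

Propagate with U2 forced: U1=0, U2=0 [stuck-at-0], U3=0.
So Y = 0. (Without the fault it would be 1.)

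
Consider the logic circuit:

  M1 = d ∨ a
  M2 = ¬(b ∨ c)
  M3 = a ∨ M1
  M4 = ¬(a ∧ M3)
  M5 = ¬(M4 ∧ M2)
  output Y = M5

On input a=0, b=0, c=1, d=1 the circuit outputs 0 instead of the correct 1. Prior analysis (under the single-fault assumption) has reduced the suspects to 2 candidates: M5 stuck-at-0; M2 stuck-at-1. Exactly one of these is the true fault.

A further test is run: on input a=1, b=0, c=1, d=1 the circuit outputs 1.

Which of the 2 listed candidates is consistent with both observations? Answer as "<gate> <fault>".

M2 stuck-at-1

Evaluate each candidate on input a=1, b=0, c=1, d=1:
  M5 stuck-at-0: M1=1, M2=0, M3=1, M4=0, M5=0 [stuck-at-0] → 0 — eliminated
  M2 stuck-at-1: M1=1, M2=1 [stuck-at-1], M3=1, M4=0, M5=1 → 1 — matches
Only M2 stuck-at-1 reproduces the observed 1.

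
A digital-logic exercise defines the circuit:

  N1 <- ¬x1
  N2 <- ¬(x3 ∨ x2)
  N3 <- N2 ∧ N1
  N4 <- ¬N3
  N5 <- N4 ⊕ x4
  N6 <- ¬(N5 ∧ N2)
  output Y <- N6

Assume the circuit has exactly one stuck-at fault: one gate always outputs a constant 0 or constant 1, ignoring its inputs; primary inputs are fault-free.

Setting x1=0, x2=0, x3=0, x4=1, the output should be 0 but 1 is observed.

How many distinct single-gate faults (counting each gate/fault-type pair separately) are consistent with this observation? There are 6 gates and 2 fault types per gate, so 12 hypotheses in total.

6

Fault-free: N1=1, N2=1, N3=1, N4=0, N5=1, N6=0 → 0. Observed 1.
  N1 stuck-at-0: output 1 ✓
  N1 stuck-at-1: output 0 ✗
  N2 stuck-at-0: output 1 ✓
  N2 stuck-at-1: output 0 ✗
  N3 stuck-at-0: output 1 ✓
  N3 stuck-at-1: output 0 ✗
  N4 stuck-at-0: output 0 ✗
  N4 stuck-at-1: output 1 ✓
  N5 stuck-at-0: output 1 ✓
  N5 stuck-at-1: output 0 ✗
  N6 stuck-at-0: output 0 ✗
  N6 stuck-at-1: output 1 ✓
Consistent faults: {N1 stuck-at-0, N2 stuck-at-0, N3 stuck-at-0, N4 stuck-at-1, N5 stuck-at-0, N6 stuck-at-1} — 6 in all.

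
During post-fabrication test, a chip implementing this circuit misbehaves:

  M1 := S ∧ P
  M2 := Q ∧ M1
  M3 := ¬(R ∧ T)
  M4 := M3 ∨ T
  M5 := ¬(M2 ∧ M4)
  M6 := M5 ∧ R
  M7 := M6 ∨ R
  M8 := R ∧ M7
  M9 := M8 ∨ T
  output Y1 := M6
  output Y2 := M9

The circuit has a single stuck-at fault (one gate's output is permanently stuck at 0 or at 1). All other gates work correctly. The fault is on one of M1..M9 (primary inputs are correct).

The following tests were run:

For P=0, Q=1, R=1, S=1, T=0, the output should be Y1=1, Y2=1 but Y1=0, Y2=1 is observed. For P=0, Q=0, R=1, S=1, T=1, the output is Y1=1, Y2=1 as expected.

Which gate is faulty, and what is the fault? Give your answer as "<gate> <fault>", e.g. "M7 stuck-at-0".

M1 stuck-at-1

Fault-free values for test 1 (P=0, Q=1, R=1, S=1, T=0): M1=0, M2=0, M3=1, M4=1, M5=1, M6=1, M7=1, M8=1, M9=1, giving Y1=1, Y2=1. Observed Y1=0, Y2=1.
Test 1: faults giving observed Y1=0, Y2=1 are {M1 stuck-at-1, M2 stuck-at-1, M5 stuck-at-0, M6 stuck-at-0}.
Test 2 (P=0, Q=0, R=1, S=1, T=1): fault-free M1=0, M2=0, M3=0, M4=1, M5=1, M6=1, M7=1, M8=1, M9=1 → Y1=1, Y2=1; observed Y1=1, Y2=1. Eliminates M2 stuck-at-1, M5 stuck-at-0, M6 stuck-at-0.
Only M1 stuck-at-1 is consistent with every test.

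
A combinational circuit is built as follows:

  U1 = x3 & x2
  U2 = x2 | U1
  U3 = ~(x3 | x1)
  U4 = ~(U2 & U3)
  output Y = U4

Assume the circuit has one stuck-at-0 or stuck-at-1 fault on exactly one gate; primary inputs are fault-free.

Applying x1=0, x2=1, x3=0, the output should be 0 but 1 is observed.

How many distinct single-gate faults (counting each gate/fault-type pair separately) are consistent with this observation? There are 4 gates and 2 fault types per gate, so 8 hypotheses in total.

Fault-free: U1=0, U2=1, U3=1, U4=0 → 0. Observed 1.
  U1 stuck-at-0: output 0 ✗
  U1 stuck-at-1: output 0 ✗
  U2 stuck-at-0: output 1 ✓
  U2 stuck-at-1: output 0 ✗
  U3 stuck-at-0: output 1 ✓
  U3 stuck-at-1: output 0 ✗
  U4 stuck-at-0: output 0 ✗
  U4 stuck-at-1: output 1 ✓
Consistent faults: {U2 stuck-at-0, U3 stuck-at-0, U4 stuck-at-1} — 3 in all.

3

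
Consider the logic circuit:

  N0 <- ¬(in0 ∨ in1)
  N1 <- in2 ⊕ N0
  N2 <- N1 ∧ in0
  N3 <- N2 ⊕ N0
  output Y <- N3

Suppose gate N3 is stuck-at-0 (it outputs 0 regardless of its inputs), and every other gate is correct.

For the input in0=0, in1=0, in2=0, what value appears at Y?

0

Propagate with N3 forced: N0=1, N1=1, N2=0, N3=0 [stuck-at-0].
So Y = 0. (Without the fault it would be 1.)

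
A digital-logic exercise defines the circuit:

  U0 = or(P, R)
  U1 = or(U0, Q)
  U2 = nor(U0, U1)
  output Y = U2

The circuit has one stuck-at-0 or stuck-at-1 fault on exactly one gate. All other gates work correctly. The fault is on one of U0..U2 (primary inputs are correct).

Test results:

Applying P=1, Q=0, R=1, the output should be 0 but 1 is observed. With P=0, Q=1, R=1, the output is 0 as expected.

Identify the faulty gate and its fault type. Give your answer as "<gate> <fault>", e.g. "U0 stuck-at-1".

U0 stuck-at-0

Fault-free values for test 1 (P=1, Q=0, R=1): U0=1, U1=1, U2=0, giving Y=0. Observed 1.
Test 1: faults giving observed 1 are {U0 stuck-at-0, U2 stuck-at-1}.
Test 2 (P=0, Q=1, R=1): fault-free U0=1, U1=1, U2=0 → 0; observed 0. Eliminates U2 stuck-at-1.
Only U0 stuck-at-0 is consistent with every test.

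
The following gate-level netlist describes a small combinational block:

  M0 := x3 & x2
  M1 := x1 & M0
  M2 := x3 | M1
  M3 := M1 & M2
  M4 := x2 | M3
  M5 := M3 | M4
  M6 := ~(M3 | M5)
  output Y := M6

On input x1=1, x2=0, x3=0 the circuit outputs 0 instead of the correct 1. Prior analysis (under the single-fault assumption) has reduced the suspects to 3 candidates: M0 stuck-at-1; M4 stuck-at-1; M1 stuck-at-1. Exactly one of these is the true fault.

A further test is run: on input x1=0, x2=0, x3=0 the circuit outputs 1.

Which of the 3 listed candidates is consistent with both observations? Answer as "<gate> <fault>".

M0 stuck-at-1

Evaluate each candidate on input x1=0, x2=0, x3=0:
  M0 stuck-at-1: M0=1 [stuck-at-1], M1=0, M2=0, M3=0, M4=0, M5=0, M6=1 → 1 — matches
  M4 stuck-at-1: M0=0, M1=0, M2=0, M3=0, M4=1 [stuck-at-1], M5=1, M6=0 → 0 — eliminated
  M1 stuck-at-1: M0=0, M1=1 [stuck-at-1], M2=1, M3=1, M4=1, M5=1, M6=0 → 0 — eliminated
Only M0 stuck-at-1 reproduces the observed 1.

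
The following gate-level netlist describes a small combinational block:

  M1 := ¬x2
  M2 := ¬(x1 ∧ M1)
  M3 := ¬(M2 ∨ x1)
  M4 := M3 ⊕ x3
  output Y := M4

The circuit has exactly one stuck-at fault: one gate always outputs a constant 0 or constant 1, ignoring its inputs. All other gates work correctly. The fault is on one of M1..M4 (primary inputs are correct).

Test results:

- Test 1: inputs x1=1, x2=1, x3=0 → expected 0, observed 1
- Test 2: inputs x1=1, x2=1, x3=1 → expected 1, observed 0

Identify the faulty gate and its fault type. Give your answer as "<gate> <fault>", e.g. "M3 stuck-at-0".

M3 stuck-at-1

Fault-free values for test 1 (x1=1, x2=1, x3=0): M1=0, M2=1, M3=0, M4=0, giving Y=0. Observed 1.
Test 1: faults giving observed 1 are {M3 stuck-at-1, M4 stuck-at-1}.
Test 2 (x1=1, x2=1, x3=1): fault-free M1=0, M2=1, M3=0, M4=1 → 1; observed 0. Eliminates M4 stuck-at-1.
Only M3 stuck-at-1 is consistent with every test.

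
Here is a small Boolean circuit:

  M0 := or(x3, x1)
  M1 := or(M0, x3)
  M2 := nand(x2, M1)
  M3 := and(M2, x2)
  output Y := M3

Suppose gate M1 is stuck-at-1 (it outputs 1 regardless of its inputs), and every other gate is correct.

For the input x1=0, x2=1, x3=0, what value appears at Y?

Propagate with M1 forced: M0=0, M1=1 [stuck-at-1], M2=0, M3=0.
So Y = 0. (Without the fault it would be 1.)

0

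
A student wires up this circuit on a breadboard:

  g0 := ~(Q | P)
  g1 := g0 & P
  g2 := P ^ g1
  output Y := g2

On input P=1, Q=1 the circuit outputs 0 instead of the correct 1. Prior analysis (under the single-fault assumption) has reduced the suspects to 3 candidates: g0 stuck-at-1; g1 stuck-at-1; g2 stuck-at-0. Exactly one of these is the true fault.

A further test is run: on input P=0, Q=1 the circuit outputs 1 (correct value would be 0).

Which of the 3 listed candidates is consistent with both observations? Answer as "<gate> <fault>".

g1 stuck-at-1

Evaluate each candidate on input P=0, Q=1:
  g0 stuck-at-1: g0=1 [stuck-at-1], g1=0, g2=0 → 0 — eliminated
  g1 stuck-at-1: g0=0, g1=1 [stuck-at-1], g2=1 → 1 — matches
  g2 stuck-at-0: g0=0, g1=0, g2=0 [stuck-at-0] → 0 — eliminated
Only g1 stuck-at-1 reproduces the observed 1.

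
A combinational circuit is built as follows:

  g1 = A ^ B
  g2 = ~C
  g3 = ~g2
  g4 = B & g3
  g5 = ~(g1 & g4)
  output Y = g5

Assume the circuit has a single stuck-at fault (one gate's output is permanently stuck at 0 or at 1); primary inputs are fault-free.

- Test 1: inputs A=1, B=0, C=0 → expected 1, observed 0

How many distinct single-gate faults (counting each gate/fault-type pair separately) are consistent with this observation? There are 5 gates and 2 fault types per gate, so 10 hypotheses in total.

2

Fault-free: g1=1, g2=1, g3=0, g4=0, g5=1 → 1. Observed 0.
  g1 stuck-at-0: output 1 ✗
  g1 stuck-at-1: output 1 ✗
  g2 stuck-at-0: output 1 ✗
  g2 stuck-at-1: output 1 ✗
  g3 stuck-at-0: output 1 ✗
  g3 stuck-at-1: output 1 ✗
  g4 stuck-at-0: output 1 ✗
  g4 stuck-at-1: output 0 ✓
  g5 stuck-at-0: output 0 ✓
  g5 stuck-at-1: output 1 ✗
Consistent faults: {g4 stuck-at-1, g5 stuck-at-0} — 2 in all.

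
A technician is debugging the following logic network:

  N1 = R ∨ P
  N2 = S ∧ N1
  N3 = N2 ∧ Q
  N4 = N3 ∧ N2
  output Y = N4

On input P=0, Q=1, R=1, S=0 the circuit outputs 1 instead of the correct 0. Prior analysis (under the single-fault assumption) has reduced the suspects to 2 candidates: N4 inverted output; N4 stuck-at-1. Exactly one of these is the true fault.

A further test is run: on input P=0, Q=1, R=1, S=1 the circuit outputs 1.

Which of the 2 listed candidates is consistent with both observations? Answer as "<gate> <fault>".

N4 stuck-at-1

Evaluate each candidate on input P=0, Q=1, R=1, S=1:
  N4 inverted output: N1=1, N2=1, N3=1, N4=0 [inverted output] → 0 — eliminated
  N4 stuck-at-1: N1=1, N2=1, N3=1, N4=1 [stuck-at-1] → 1 — matches
Only N4 stuck-at-1 reproduces the observed 1.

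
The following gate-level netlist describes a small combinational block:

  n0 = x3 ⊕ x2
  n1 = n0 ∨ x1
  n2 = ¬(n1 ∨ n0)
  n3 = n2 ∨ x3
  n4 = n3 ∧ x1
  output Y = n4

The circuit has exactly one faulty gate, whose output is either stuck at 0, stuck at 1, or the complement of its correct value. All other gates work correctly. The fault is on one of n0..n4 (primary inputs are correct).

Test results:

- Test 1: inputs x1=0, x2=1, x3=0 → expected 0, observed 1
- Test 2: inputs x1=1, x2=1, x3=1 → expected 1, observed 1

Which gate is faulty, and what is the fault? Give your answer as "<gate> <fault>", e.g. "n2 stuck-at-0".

n4 stuck-at-1

Fault-free values for test 1 (x1=0, x2=1, x3=0): n0=1, n1=1, n2=0, n3=0, n4=0, giving Y=0. Observed 1.
Test 1: faults giving observed 1 are {n4 stuck-at-1, n4 inverted output}.
Test 2 (x1=1, x2=1, x3=1): fault-free n0=0, n1=1, n2=0, n3=1, n4=1 → 1; observed 1. Eliminates n4 inverted output.
Only n4 stuck-at-1 is consistent with every test.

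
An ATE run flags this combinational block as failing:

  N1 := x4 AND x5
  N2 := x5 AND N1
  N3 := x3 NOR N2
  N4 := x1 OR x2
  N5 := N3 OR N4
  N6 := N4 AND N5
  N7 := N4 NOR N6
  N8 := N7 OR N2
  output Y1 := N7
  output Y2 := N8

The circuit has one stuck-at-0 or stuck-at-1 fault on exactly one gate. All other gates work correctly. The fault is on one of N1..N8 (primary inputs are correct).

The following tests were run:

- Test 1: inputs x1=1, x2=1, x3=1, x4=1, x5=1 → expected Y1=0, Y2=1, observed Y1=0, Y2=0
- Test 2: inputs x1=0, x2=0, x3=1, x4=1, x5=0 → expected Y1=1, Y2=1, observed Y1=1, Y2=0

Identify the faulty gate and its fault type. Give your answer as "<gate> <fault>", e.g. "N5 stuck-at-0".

N8 stuck-at-0

Fault-free values for test 1 (x1=1, x2=1, x3=1, x4=1, x5=1): N1=1, N2=1, N3=0, N4=1, N5=1, N6=1, N7=0, N8=1, giving Y1=0, Y2=1. Observed Y1=0, Y2=0.
Test 1: faults giving observed Y1=0, Y2=0 are {N1 stuck-at-0, N2 stuck-at-0, N8 stuck-at-0}.
Test 2 (x1=0, x2=0, x3=1, x4=1, x5=0): fault-free N1=0, N2=0, N3=0, N4=0, N5=0, N6=0, N7=1, N8=1 → Y1=1, Y2=1; observed Y1=1, Y2=0. Eliminates N1 stuck-at-0, N2 stuck-at-0.
Only N8 stuck-at-0 is consistent with every test.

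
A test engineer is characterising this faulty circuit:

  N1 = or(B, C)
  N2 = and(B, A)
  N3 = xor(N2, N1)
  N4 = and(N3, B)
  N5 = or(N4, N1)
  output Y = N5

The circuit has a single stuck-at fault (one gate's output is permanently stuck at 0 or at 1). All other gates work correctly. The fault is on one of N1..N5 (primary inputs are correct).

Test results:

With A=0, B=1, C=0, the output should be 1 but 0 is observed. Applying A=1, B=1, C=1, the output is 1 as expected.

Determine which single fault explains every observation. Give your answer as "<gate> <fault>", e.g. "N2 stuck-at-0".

N1 stuck-at-0

Fault-free values for test 1 (A=0, B=1, C=0): N1=1, N2=0, N3=1, N4=1, N5=1, giving Y=1. Observed 0.
Test 1: faults giving observed 0 are {N1 stuck-at-0, N5 stuck-at-0}.
Test 2 (A=1, B=1, C=1): fault-free N1=1, N2=1, N3=0, N4=0, N5=1 → 1; observed 1. Eliminates N5 stuck-at-0.
Only N1 stuck-at-0 is consistent with every test.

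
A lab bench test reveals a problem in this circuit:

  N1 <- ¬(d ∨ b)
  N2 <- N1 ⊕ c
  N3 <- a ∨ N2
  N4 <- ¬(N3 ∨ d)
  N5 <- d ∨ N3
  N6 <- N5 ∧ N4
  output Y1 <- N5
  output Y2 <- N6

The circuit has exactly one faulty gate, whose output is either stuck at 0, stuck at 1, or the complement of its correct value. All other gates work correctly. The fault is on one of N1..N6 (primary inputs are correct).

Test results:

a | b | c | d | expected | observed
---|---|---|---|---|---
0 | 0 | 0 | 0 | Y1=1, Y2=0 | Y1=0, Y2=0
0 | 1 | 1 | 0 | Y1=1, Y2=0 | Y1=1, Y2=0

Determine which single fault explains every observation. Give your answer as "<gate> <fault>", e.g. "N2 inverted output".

N1 stuck-at-0

Fault-free values for test 1 (a=0, b=0, c=0, d=0): N1=1, N2=1, N3=1, N4=0, N5=1, N6=0, giving Y1=1, Y2=0. Observed Y1=0, Y2=0.
Test 1: faults giving observed Y1=0, Y2=0 are {N1 stuck-at-0, N1 inverted output, N2 stuck-at-0, N2 inverted output, N3 stuck-at-0, N3 inverted output, N5 stuck-at-0, N5 inverted output}.
Test 2 (a=0, b=1, c=1, d=0): fault-free N1=0, N2=1, N3=1, N4=0, N5=1, N6=0 → Y1=1, Y2=0; observed Y1=1, Y2=0. Eliminates N1 inverted output, N2 stuck-at-0, N2 inverted output, N3 stuck-at-0, N3 inverted output, N5 stuck-at-0, N5 inverted output.
Only N1 stuck-at-0 is consistent with every test.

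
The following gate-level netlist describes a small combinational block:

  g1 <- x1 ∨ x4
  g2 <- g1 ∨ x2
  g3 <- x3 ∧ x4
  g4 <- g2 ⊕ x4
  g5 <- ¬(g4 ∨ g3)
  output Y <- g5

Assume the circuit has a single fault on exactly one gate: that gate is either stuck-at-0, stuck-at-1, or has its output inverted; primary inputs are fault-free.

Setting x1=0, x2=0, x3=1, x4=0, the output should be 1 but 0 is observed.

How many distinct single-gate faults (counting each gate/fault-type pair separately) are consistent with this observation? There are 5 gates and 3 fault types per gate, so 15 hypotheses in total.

Fault-free: g1=0, g2=0, g3=0, g4=0, g5=1 → 1. Observed 0.
  g1: stuck-at-1, inverted output ✓; others ✗
  g2: stuck-at-1, inverted output ✓; others ✗
  g3: stuck-at-1, inverted output ✓; others ✗
  g4: stuck-at-1, inverted output ✓; others ✗
  g5: stuck-at-0, inverted output ✓; others ✗
Consistent faults: {g1 stuck-at-1, g1 inverted output, g2 stuck-at-1, g2 inverted output, g3 stuck-at-1, g3 inverted output, g4 stuck-at-1, g4 inverted output, g5 stuck-at-0, g5 inverted output} — 10 in all.

10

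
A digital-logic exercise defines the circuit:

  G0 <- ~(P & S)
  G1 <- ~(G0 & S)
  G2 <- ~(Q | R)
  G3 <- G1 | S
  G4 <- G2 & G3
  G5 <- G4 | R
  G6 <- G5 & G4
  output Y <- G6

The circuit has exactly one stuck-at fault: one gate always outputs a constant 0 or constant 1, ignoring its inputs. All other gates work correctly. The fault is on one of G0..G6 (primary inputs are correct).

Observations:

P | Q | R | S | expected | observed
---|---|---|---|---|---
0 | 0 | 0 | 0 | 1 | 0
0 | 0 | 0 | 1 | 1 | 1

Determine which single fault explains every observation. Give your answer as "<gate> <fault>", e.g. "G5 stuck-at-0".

G1 stuck-at-0

Fault-free values for test 1 (P=0, Q=0, R=0, S=0): G0=1, G1=1, G2=1, G3=1, G4=1, G5=1, G6=1, giving Y=1. Observed 0.
Test 1: faults giving observed 0 are {G1 stuck-at-0, G2 stuck-at-0, G3 stuck-at-0, G4 stuck-at-0, G5 stuck-at-0, G6 stuck-at-0}.
Test 2 (P=0, Q=0, R=0, S=1): fault-free G0=1, G1=0, G2=1, G3=1, G4=1, G5=1, G6=1 → 1; observed 1. Eliminates G2 stuck-at-0, G3 stuck-at-0, G4 stuck-at-0, G5 stuck-at-0, G6 stuck-at-0.
Only G1 stuck-at-0 is consistent with every test.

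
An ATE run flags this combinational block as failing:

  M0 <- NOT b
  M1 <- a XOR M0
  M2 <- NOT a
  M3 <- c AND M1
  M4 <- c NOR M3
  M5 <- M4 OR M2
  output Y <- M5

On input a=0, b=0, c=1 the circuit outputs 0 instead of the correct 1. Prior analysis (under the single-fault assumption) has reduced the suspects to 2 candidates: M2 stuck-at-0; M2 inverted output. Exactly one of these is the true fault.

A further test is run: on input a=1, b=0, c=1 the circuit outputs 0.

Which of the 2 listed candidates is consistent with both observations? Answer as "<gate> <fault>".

M2 stuck-at-0

Evaluate each candidate on input a=1, b=0, c=1:
  M2 stuck-at-0: M0=1, M1=0, M2=0 [stuck-at-0], M3=0, M4=0, M5=0 → 0 — matches
  M2 inverted output: M0=1, M1=0, M2=1 [inverted output], M3=0, M4=0, M5=1 → 1 — eliminated
Only M2 stuck-at-0 reproduces the observed 0.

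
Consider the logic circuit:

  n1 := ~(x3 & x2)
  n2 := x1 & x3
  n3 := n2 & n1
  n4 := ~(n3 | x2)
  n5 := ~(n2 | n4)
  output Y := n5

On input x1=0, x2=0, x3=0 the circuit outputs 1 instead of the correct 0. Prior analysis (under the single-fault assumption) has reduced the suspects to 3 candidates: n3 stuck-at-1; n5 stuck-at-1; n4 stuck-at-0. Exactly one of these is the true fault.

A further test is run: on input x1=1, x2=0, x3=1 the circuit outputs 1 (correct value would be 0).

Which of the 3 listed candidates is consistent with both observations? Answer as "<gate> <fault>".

Evaluate each candidate on input x1=1, x2=0, x3=1:
  n3 stuck-at-1: n1=1, n2=1, n3=1 [stuck-at-1], n4=0, n5=0 → 0 — eliminated
  n5 stuck-at-1: n1=1, n2=1, n3=1, n4=0, n5=1 [stuck-at-1] → 1 — matches
  n4 stuck-at-0: n1=1, n2=1, n3=1, n4=0 [stuck-at-0], n5=0 → 0 — eliminated
Only n5 stuck-at-1 reproduces the observed 1.

n5 stuck-at-1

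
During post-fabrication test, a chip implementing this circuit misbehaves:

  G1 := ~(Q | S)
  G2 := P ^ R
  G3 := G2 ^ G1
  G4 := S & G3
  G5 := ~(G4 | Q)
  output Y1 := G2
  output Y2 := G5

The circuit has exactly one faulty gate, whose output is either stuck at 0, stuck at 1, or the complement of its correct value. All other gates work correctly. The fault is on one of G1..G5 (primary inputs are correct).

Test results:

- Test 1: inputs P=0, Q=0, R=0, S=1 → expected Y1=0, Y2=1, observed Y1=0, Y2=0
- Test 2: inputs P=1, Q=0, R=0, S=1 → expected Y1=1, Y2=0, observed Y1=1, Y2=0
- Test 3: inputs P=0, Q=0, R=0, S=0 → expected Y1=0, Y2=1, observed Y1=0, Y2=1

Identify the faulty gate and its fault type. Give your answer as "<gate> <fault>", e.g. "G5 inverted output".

Fault-free values for test 1 (P=0, Q=0, R=0, S=1): G1=0, G2=0, G3=0, G4=0, G5=1, giving Y1=0, Y2=1. Observed Y1=0, Y2=0.
Test 1: faults giving observed Y1=0, Y2=0 are {G1 stuck-at-1, G1 inverted output, G3 stuck-at-1, G3 inverted output, G4 stuck-at-1, G4 inverted output, G5 stuck-at-0, G5 inverted output}.
Test 2 (P=1, Q=0, R=0, S=1): fault-free G1=0, G2=1, G3=1, G4=1, G5=0 → Y1=1, Y2=0; observed Y1=1, Y2=0. Eliminates G1 stuck-at-1, G1 inverted output, G3 inverted output, G4 inverted output, G5 inverted output.
Test 3 (P=0, Q=0, R=0, S=0): fault-free G1=1, G2=0, G3=1, G4=0, G5=1 → Y1=0, Y2=1; observed Y1=0, Y2=1. Eliminates G4 stuck-at-1, G5 stuck-at-0.
Only G3 stuck-at-1 is consistent with every test.

G3 stuck-at-1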